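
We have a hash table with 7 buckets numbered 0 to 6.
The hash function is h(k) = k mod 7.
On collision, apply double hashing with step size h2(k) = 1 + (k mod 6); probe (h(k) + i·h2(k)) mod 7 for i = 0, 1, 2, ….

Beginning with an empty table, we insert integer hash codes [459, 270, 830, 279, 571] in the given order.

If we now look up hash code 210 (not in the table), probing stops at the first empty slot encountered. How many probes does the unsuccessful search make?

459: h=4 -> slot 4
270: h=4, h2=1, probe 4,5 -> slot 5
830: h=4, h2=3, probe 4,0 -> slot 0
279: h=6 -> slot 6
571: h=4, h2=2, probe 4,6,1 -> slot 1
Table: [830, 571, _, _, 459, 270, 279]
Lookup 210: h=0, h2=1, probe 0,1,2 → slot 2 empty, not found.

3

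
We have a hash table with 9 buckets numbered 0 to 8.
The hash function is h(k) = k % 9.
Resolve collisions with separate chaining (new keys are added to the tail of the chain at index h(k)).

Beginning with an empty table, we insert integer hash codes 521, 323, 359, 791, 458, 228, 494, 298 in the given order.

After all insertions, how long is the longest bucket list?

Insert 521: h=8, bucket 8 empty → new chain.
Insert 323: h=8, bucket 8 nonempty → append to chain.
Insert 359: h=8, bucket 8 nonempty → append to chain.
Insert 791: h=8, bucket 8 nonempty → append to chain.
Insert 458: h=8, bucket 8 nonempty → append to chain.
Insert 228: h=3, bucket 3 empty → new chain.
Insert 494: h=8, bucket 8 nonempty → append to chain.
Insert 298: h=1, bucket 1 empty → new chain.
Final buckets:
0: —
1: 298
2: —
3: 228
4: —
5: —
6: —
7: —
8: 521 -> 323 -> 359 -> 791 -> 458 -> 494

6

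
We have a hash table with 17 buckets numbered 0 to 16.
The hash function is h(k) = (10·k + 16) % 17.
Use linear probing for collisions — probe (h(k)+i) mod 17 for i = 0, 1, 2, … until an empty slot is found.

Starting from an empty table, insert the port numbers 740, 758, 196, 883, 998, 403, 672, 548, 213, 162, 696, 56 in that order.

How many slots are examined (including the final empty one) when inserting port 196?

2

740 hashes to 4; slot 4 is free => place at 4.
758 hashes to 14; slot 14 is free => place at 14.
196 hashes to 4; 4 taken => place at 5.
883 hashes to 6; slot 6 is free => place at 6.
998 hashes to 0; slot 0 is free => place at 0.
403 hashes to 0; 0 taken => place at 1.
672 hashes to 4; 4,5,6 taken => place at 7.
548 hashes to 5; 5,6,7 taken => place at 8.
213 hashes to 4; 4,5,6,7,8 taken => place at 9.
162 hashes to 4; 4,5,6,7,8,9 taken => place at 10.
696 hashes to 6; 6,7,8,9,10 taken => place at 11.
56 hashes to 15; slot 15 is free => place at 15.
Table: [998, 403, -, -, 740, 196, 883, 672, 548, 213, 162, 696, -, -, 758, 56, -]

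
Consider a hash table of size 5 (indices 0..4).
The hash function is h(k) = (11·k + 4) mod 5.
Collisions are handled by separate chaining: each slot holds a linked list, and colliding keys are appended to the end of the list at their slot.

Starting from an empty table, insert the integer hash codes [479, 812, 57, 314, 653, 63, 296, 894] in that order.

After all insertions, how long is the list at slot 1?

Insert 479: h=3, bucket 3 empty → new chain.
Insert 812: h=1, bucket 1 empty → new chain.
Insert 57: h=1, bucket 1 nonempty → append to chain.
Insert 314: h=3, bucket 3 nonempty → append to chain.
Insert 653: h=2, bucket 2 empty → new chain.
Insert 63: h=2, bucket 2 nonempty → append to chain.
Insert 296: h=0, bucket 0 empty → new chain.
Insert 894: h=3, bucket 3 nonempty → append to chain.
Final buckets:
0: 296
1: 812 -> 57
2: 653 -> 63
3: 479 -> 314 -> 894
4: —

2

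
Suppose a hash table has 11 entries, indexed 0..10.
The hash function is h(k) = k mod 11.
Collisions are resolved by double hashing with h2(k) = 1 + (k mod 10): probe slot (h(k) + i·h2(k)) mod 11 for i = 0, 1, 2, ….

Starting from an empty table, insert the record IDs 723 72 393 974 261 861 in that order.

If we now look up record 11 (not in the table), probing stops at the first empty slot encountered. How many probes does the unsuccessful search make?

723: h=8 -> slot 8
72: h=6 -> slot 6
393: h=8, h2=4, probe 8,1 -> slot 1
974: h=6, h2=5, probe 6,0 -> slot 0
261: h=8, h2=2, probe 8,10 -> slot 10
861: h=3 -> slot 3
Table: [974, 393, ., 861, ., ., 72, ., 723, ., 261]
Lookup 11: h=0, h2=2, probe 0,2 → slot 2 empty, not found.

2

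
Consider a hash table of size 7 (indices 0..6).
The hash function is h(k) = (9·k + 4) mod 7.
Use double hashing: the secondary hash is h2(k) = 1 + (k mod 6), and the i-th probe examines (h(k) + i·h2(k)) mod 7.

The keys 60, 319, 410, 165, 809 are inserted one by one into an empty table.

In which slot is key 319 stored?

0

Insert 60: h=5, slot 5 empty -> index 5.
Insert 319: h=5, h2=2, slot 5 occupied -> index 0.
Insert 410: h=5, h2=3, slot 5 occupied -> index 1.
Insert 165: h=5, h2=4, slot 5 occupied -> index 2.
Insert 809: h=5, h2=6, slot 5 occupied -> index 4.
Table: [319, 410, 165, -, 809, 60, -]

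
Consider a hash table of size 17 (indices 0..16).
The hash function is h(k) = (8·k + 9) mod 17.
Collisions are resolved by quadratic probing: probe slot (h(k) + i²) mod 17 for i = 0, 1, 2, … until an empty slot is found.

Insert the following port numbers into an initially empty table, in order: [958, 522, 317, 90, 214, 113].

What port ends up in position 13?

Insert 958: h=6, slot 6 empty -> index 6.
Insert 522: h=3, slot 3 empty -> index 3.
Insert 317: h=12, slot 12 empty -> index 12.
Insert 90: h=15, slot 15 empty -> index 15.
Insert 214: h=4, slot 4 empty -> index 4.
Insert 113: h=12, slot 12 occupied -> index 13.
Table: [—, —, —, 522, 214, —, 958, —, —, —, —, —, 317, 113, —, 90, —]

113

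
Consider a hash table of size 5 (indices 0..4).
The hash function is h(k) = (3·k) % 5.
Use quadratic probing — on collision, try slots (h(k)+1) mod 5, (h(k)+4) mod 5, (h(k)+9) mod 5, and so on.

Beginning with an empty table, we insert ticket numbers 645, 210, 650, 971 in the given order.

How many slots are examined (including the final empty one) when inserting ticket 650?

3

Insert 645: h=0, slot 0 empty → index 0.
Insert 210: h=0, slot 0 occupied → index 1.
Insert 650: h=0, slots 0,1 occupied → index 4.
Insert 971: h=3, slot 3 empty → index 3.
Table: [645, 210, -, 971, 650]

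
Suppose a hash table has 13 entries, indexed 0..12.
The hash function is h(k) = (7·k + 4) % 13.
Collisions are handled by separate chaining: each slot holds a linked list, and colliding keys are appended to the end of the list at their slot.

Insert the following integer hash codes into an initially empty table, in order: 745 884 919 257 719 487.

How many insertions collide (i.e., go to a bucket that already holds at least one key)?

1

745 -> bucket 6
884 -> bucket 4
919 -> bucket 2
257 -> bucket 9
719 -> bucket 6 (collision)
487 -> bucket 7
Final buckets:
0: -
1: -
2: 919
3: -
4: 884
5: -
6: 745 -> 719
7: 487
8: -
9: 257
10: -
11: -
12: -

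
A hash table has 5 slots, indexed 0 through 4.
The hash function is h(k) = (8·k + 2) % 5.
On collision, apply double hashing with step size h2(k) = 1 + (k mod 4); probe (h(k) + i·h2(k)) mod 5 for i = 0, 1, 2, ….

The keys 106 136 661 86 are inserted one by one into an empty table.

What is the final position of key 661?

Insert 106: h=0, slot 0 empty → index 0.
Insert 136: h=0, h2=1, slot 0 occupied → index 1.
Insert 661: h=0, h2=2, slot 0 occupied → index 2.
Insert 86: h=0, h2=3, slot 0 occupied → index 3.
Table: [106, 136, 661, 86, -]

2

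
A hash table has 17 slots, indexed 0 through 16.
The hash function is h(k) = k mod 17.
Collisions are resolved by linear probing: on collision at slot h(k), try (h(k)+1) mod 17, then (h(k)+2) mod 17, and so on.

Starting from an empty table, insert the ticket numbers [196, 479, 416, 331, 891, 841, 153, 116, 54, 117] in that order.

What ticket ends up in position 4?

54

196: h=9 => slot 9
479: h=3 => slot 3
416: h=8 => slot 8
331: h=8, probe 8,9,10 => slot 10
891: h=7 => slot 7
841: h=8, probe 8,9,10,11 => slot 11
153: h=0 => slot 0
116: h=14 => slot 14
54: h=3, probe 3,4 => slot 4
117: h=15 => slot 15
Table: [153, -, -, 479, 54, -, -, 891, 416, 196, 331, 841, -, -, 116, 117, -]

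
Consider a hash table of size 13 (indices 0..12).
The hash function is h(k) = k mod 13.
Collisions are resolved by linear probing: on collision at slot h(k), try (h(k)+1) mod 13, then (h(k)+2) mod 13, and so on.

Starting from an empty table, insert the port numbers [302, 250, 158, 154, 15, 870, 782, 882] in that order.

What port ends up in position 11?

302 hashes to 3; slot 3 is free -> place at 3.
250 hashes to 3; 3 taken -> place at 4.
158 hashes to 2; slot 2 is free -> place at 2.
154 hashes to 11; slot 11 is free -> place at 11.
15 hashes to 2; 2,3,4 taken -> place at 5.
870 hashes to 12; slot 12 is free -> place at 12.
782 hashes to 2; 2,3,4,5 taken -> place at 6.
882 hashes to 11; 11,12 taken -> place at 0.
Table: [882, —, 158, 302, 250, 15, 782, —, —, —, —, 154, 870]

154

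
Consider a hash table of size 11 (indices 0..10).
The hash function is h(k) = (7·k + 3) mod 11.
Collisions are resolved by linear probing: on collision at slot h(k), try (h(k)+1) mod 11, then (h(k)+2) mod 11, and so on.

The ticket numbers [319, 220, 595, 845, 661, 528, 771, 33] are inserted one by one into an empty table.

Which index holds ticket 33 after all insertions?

319 hashes to 3; slot 3 is free => place at 3.
220 hashes to 3; 3 taken => place at 4.
595 hashes to 10; slot 10 is free => place at 10.
845 hashes to 0; slot 0 is free => place at 0.
661 hashes to 10; 10,0 taken => place at 1.
528 hashes to 3; 3,4 taken => place at 5.
771 hashes to 10; 10,0,1 taken => place at 2.
33 hashes to 3; 3,4,5 taken => place at 6.
Table: [845, 661, 771, 319, 220, 528, 33, -, -, -, 595]

6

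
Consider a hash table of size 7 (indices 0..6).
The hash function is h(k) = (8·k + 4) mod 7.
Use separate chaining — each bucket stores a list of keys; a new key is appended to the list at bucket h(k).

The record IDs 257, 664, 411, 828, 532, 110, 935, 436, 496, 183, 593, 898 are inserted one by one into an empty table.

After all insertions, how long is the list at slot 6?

257 -> bucket 2
664 -> bucket 3
411 -> bucket 2 (collision)
828 -> bucket 6
532 -> bucket 4
110 -> bucket 2 (collision)
935 -> bucket 1
436 -> bucket 6 (collision)
496 -> bucket 3 (collision)
183 -> bucket 5
593 -> bucket 2 (collision)
898 -> bucket 6 (collision)
Final buckets:
0: —
1: 935
2: 257 -> 411 -> 110 -> 593
3: 664 -> 496
4: 532
5: 183
6: 828 -> 436 -> 898

3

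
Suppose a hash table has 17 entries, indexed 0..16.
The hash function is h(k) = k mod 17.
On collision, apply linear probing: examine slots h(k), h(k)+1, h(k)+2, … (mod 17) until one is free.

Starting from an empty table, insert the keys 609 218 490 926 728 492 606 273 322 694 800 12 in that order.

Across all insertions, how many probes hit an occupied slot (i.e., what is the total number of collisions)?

24

609: h=14 => slot 14
218: h=14, probe 14,15 => slot 15
490: h=14, probe 14,15,16 => slot 16
926: h=8 => slot 8
728: h=14, probe 14,15,16,0 => slot 0
492: h=16, probe 16,0,1 => slot 1
606: h=11 => slot 11
273: h=1, probe 1,2 => slot 2
322: h=16, probe 16,0,1,2,3 => slot 3
694: h=14, probe 14,15,16,0,1,2,3,4 => slot 4
800: h=1, probe 1,2,3,4,5 => slot 5
12: h=12 => slot 12
Table: [728, 492, 273, 322, 694, 800, -, -, 926, -, -, 606, 12, -, 609, 218, 490]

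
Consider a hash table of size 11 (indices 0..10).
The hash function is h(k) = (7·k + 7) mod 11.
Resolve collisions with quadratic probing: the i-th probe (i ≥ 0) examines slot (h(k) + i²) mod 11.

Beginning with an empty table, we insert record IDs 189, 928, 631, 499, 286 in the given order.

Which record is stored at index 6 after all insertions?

499

189 hashes to 10; slot 10 is free -> place at 10.
928 hashes to 2; slot 2 is free -> place at 2.
631 hashes to 2; 2 taken -> place at 3.
499 hashes to 2; 2,3 taken -> place at 6.
286 hashes to 7; slot 7 is free -> place at 7.
Table: [-, -, 928, 631, -, -, 499, 286, -, -, 189]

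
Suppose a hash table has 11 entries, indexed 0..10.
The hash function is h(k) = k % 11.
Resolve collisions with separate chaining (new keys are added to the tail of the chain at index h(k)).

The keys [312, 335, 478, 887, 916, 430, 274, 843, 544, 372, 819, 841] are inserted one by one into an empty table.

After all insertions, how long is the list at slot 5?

5

Insert 312: h=4, bucket 4 empty → new chain.
Insert 335: h=5, bucket 5 empty → new chain.
Insert 478: h=5, bucket 5 nonempty → append to chain.
Insert 887: h=7, bucket 7 empty → new chain.
Insert 916: h=3, bucket 3 empty → new chain.
Insert 430: h=1, bucket 1 empty → new chain.
Insert 274: h=10, bucket 10 empty → new chain.
Insert 843: h=7, bucket 7 nonempty → append to chain.
Insert 544: h=5, bucket 5 nonempty → append to chain.
Insert 372: h=9, bucket 9 empty → new chain.
Insert 819: h=5, bucket 5 nonempty → append to chain.
Insert 841: h=5, bucket 5 nonempty → append to chain.
Final buckets:
0: —
1: 430
2: —
3: 916
4: 312
5: 335 -> 478 -> 544 -> 819 -> 841
6: —
7: 887 -> 843
8: —
9: 372
10: 274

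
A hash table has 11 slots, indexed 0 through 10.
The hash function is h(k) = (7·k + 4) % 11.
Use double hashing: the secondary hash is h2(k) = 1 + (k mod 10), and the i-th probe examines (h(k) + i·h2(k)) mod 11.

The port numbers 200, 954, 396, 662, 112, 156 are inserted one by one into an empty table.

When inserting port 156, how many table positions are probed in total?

2

200 hashes to 7; slot 7 is free → place at 7.
954 hashes to 5; slot 5 is free → place at 5.
396 hashes to 4; slot 4 is free → place at 4.
662 hashes to 7, h2=3; 7 taken → place at 10.
112 hashes to 7, h2=3; 7,10 taken → place at 2.
156 hashes to 7, h2=7; 7 taken → place at 3.
Table: [—, —, 112, 156, 396, 954, —, 200, —, —, 662]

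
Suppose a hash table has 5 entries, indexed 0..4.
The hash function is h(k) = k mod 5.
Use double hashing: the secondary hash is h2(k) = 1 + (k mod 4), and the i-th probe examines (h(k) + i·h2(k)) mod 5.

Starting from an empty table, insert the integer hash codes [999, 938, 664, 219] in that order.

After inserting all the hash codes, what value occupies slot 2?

Insert 999: h=4, slot 4 empty => index 4.
Insert 938: h=3, slot 3 empty => index 3.
Insert 664: h=4, h2=1, slot 4 occupied => index 0.
Insert 219: h=4, h2=4, slots 4,3 occupied => index 2.
Table: [664, —, 219, 938, 999]

219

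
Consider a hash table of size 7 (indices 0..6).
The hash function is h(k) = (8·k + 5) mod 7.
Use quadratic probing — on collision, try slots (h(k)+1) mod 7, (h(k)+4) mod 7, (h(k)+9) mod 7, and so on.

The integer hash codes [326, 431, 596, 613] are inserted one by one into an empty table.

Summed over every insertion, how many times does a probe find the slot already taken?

Insert 326: h=2, slot 2 empty => index 2.
Insert 431: h=2, slot 2 occupied => index 3.
Insert 596: h=6, slot 6 empty => index 6.
Insert 613: h=2, slots 2,3,6 occupied => index 4.
Table: [_, _, 326, 431, 613, _, 596]

4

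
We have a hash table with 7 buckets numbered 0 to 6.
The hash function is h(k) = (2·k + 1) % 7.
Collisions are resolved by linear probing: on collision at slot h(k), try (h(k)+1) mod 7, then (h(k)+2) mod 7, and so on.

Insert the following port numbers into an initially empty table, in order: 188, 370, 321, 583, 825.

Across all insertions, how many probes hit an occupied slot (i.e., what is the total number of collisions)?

Insert 188: h=6, slot 6 empty => index 6.
Insert 370: h=6, slot 6 occupied => index 0.
Insert 321: h=6, slots 6,0 occupied => index 1.
Insert 583: h=5, slot 5 empty => index 5.
Insert 825: h=6, slots 6,0,1 occupied => index 2.
Table: [370, 321, 825, _, _, 583, 188]

6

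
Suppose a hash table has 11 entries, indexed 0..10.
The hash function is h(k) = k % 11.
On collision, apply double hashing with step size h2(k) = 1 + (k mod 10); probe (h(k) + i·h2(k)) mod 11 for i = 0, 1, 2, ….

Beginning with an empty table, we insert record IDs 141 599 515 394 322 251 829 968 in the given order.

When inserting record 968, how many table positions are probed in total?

3

141: h=9 → slot 9
599: h=5 → slot 5
515: h=9, h2=6, probe 9,4 → slot 4
394: h=9, h2=5, probe 9,3 → slot 3
322: h=3, h2=3, probe 3,6 → slot 6
251: h=9, h2=2, probe 9,0 → slot 0
829: h=4, h2=10, probe 4,3,2 → slot 2
968: h=0, h2=9, probe 0,9,7 → slot 7
Table: [251, ∅, 829, 394, 515, 599, 322, 968, ∅, 141, ∅]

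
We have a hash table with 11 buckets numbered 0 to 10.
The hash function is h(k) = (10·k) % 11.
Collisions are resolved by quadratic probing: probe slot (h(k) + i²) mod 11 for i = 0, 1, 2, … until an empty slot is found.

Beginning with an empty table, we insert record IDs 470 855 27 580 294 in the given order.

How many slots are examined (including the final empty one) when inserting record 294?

Insert 470: h=3, slot 3 empty => index 3.
Insert 855: h=3, slot 3 occupied => index 4.
Insert 27: h=6, slot 6 empty => index 6.
Insert 580: h=3, slots 3,4 occupied => index 7.
Insert 294: h=3, slots 3,4,7 occupied => index 1.
Table: [_, 294, _, 470, 855, _, 27, 580, _, _, _]

4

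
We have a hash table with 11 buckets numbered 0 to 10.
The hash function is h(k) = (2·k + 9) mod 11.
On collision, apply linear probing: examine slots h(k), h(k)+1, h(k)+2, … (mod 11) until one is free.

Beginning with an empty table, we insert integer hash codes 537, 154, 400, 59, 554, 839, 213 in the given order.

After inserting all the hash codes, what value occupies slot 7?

537 hashes to 5; slot 5 is free -> place at 5.
154 hashes to 9; slot 9 is free -> place at 9.
400 hashes to 6; slot 6 is free -> place at 6.
59 hashes to 6; 6 taken -> place at 7.
554 hashes to 6; 6,7 taken -> place at 8.
839 hashes to 4; slot 4 is free -> place at 4.
213 hashes to 6; 6,7,8,9 taken -> place at 10.
Table: [., ., ., ., 839, 537, 400, 59, 554, 154, 213]

59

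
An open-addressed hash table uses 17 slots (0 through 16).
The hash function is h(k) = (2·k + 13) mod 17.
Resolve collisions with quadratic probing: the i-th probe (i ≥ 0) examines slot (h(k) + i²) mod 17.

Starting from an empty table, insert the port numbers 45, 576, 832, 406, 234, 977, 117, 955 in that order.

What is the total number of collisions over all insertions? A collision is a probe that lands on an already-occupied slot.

3

Insert 45: h=1, slot 1 empty -> index 1.
Insert 576: h=9, slot 9 empty -> index 9.
Insert 832: h=11, slot 11 empty -> index 11.
Insert 406: h=9, slot 9 occupied -> index 10.
Insert 234: h=5, slot 5 empty -> index 5.
Insert 977: h=12, slot 12 empty -> index 12.
Insert 117: h=9, slots 9,10 occupied -> index 13.
Insert 955: h=2, slot 2 empty -> index 2.
Table: [—, 45, 955, —, —, 234, —, —, —, 576, 406, 832, 977, 117, —, —, —]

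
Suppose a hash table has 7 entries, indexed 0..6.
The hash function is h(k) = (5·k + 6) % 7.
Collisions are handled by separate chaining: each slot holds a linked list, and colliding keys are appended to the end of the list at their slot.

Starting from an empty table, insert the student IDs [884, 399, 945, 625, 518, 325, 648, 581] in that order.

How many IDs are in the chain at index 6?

4

Insert 884: h=2, bucket 2 empty -> new chain.
Insert 399: h=6, bucket 6 empty -> new chain.
Insert 945: h=6, bucket 6 nonempty -> append to chain.
Insert 625: h=2, bucket 2 nonempty -> append to chain.
Insert 518: h=6, bucket 6 nonempty -> append to chain.
Insert 325: h=0, bucket 0 empty -> new chain.
Insert 648: h=5, bucket 5 empty -> new chain.
Insert 581: h=6, bucket 6 nonempty -> append to chain.
Final buckets:
0: 325
1: —
2: 884 -> 625
3: —
4: —
5: 648
6: 399 -> 945 -> 518 -> 581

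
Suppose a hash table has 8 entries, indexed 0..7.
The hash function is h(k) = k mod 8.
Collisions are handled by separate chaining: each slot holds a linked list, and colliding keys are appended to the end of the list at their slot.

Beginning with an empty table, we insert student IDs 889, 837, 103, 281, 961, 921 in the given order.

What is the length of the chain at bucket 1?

4

Insert 889: h=1, bucket 1 empty → new chain.
Insert 837: h=5, bucket 5 empty → new chain.
Insert 103: h=7, bucket 7 empty → new chain.
Insert 281: h=1, bucket 1 nonempty → append to chain.
Insert 961: h=1, bucket 1 nonempty → append to chain.
Insert 921: h=1, bucket 1 nonempty → append to chain.
Final buckets:
0: —
1: 889 -> 281 -> 961 -> 921
2: —
3: —
4: —
5: 837
6: —
7: 103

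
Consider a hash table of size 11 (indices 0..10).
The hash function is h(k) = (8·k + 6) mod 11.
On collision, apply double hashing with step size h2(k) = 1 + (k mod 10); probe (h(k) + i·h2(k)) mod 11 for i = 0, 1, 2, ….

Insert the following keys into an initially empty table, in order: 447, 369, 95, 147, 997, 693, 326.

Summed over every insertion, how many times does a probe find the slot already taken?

Insert 447: h=7, slot 7 empty -> index 7.
Insert 369: h=10, slot 10 empty -> index 10.
Insert 95: h=7, h2=6, slot 7 occupied -> index 2.
Insert 147: h=5, slot 5 empty -> index 5.
Insert 997: h=7, h2=8, slot 7 occupied -> index 4.
Insert 693: h=6, slot 6 empty -> index 6.
Insert 326: h=7, h2=7, slot 7 occupied -> index 3.
Table: [—, —, 95, 326, 997, 147, 693, 447, —, —, 369]

3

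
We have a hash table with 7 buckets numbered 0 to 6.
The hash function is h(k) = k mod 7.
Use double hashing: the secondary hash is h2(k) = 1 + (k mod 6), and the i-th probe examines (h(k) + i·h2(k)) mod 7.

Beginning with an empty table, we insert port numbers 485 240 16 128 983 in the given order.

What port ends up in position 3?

485 hashes to 2; slot 2 is free → place at 2.
240 hashes to 2, h2=1; 2 taken → place at 3.
16 hashes to 2, h2=5; 2 taken → place at 0.
128 hashes to 2, h2=3; 2 taken → place at 5.
983 hashes to 3, h2=6; 3,2 taken → place at 1.
Table: [16, 983, 485, 240, _, 128, _]

240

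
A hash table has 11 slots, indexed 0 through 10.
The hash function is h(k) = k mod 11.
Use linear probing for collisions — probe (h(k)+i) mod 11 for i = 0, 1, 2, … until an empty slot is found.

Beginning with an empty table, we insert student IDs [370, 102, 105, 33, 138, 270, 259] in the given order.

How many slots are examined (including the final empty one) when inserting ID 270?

4

370 hashes to 7; slot 7 is free → place at 7.
102 hashes to 3; slot 3 is free → place at 3.
105 hashes to 6; slot 6 is free → place at 6.
33 hashes to 0; slot 0 is free → place at 0.
138 hashes to 6; 6,7 taken → place at 8.
270 hashes to 6; 6,7,8 taken → place at 9.
259 hashes to 6; 6,7,8,9 taken → place at 10.
Table: [33, _, _, 102, _, _, 105, 370, 138, 270, 259]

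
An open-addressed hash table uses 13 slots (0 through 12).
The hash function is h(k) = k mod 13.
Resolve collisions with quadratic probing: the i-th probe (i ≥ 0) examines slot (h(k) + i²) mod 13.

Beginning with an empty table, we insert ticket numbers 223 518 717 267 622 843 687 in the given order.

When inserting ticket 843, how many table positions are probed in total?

5

Insert 223: h=2, slot 2 empty => index 2.
Insert 518: h=11, slot 11 empty => index 11.
Insert 717: h=2, slot 2 occupied => index 3.
Insert 267: h=7, slot 7 empty => index 7.
Insert 622: h=11, slot 11 occupied => index 12.
Insert 843: h=11, slots 11,12,2,7 occupied => index 1.
Insert 687: h=11, slots 11,12,2,7,1 occupied => index 10.
Table: [-, 843, 223, 717, -, -, -, 267, -, -, 687, 518, 622]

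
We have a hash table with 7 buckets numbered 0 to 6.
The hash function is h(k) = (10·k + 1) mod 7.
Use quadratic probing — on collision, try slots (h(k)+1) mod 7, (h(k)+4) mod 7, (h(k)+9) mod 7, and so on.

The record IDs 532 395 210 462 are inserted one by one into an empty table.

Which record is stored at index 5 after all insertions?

Insert 532: h=1, slot 1 empty => index 1.
Insert 395: h=3, slot 3 empty => index 3.
Insert 210: h=1, slot 1 occupied => index 2.
Insert 462: h=1, slots 1,2 occupied => index 5.
Table: [—, 532, 210, 395, —, 462, —]

462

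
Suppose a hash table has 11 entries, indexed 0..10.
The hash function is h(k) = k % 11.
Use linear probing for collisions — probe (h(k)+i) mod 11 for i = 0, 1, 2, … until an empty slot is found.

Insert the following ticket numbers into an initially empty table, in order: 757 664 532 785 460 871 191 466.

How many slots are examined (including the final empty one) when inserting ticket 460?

2

757: h=9 -> slot 9
664: h=4 -> slot 4
532: h=4, probe 4,5 -> slot 5
785: h=4, probe 4,5,6 -> slot 6
460: h=9, probe 9,10 -> slot 10
871: h=2 -> slot 2
191: h=4, probe 4,5,6,7 -> slot 7
466: h=4, probe 4,5,6,7,8 -> slot 8
Table: [—, —, 871, —, 664, 532, 785, 191, 466, 757, 460]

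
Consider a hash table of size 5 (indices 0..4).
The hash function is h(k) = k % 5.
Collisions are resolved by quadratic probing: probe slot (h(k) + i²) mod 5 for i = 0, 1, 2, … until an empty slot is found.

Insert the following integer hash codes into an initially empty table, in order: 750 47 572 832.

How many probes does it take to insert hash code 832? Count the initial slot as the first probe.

3

Insert 750: h=0, slot 0 empty -> index 0.
Insert 47: h=2, slot 2 empty -> index 2.
Insert 572: h=2, slot 2 occupied -> index 3.
Insert 832: h=2, slots 2,3 occupied -> index 1.
Table: [750, 832, 47, 572, _]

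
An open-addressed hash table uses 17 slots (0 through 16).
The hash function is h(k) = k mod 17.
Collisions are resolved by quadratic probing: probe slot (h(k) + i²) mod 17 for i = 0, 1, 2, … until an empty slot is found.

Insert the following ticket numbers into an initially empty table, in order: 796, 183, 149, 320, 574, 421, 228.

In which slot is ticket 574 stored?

5

Insert 796: h=14, slot 14 empty => index 14.
Insert 183: h=13, slot 13 empty => index 13.
Insert 149: h=13, slots 13,14 occupied => index 0.
Insert 320: h=14, slot 14 occupied => index 15.
Insert 574: h=13, slots 13,14,0 occupied => index 5.
Insert 421: h=13, slots 13,14,0,5 occupied => index 12.
Insert 228: h=7, slot 7 empty => index 7.
Table: [149, _, _, _, _, 574, _, 228, _, _, _, _, 421, 183, 796, 320, _]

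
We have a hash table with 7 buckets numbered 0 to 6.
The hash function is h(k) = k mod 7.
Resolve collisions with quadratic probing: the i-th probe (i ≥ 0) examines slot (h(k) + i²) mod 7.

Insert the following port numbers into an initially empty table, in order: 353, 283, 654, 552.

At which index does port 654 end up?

0

353 hashes to 3; slot 3 is free => place at 3.
283 hashes to 3; 3 taken => place at 4.
654 hashes to 3; 3,4 taken => place at 0.
552 hashes to 6; slot 6 is free => place at 6.
Table: [654, ., ., 353, 283, ., 552]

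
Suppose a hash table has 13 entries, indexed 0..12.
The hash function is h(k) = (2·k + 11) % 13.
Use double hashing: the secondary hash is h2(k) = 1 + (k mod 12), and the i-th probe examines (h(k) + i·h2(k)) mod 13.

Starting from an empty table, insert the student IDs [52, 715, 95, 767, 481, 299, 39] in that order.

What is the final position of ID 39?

2

52: h=11 => slot 11
715: h=11, h2=8, probe 11,6 => slot 6
95: h=6, h2=12, probe 6,5 => slot 5
767: h=11, h2=12, probe 11,10 => slot 10
481: h=11, h2=2, probe 11,0 => slot 0
299: h=11, h2=12, probe 11,10,9 => slot 9
39: h=11, h2=4, probe 11,2 => slot 2
Table: [481, —, 39, —, —, 95, 715, —, —, 299, 767, 52, —]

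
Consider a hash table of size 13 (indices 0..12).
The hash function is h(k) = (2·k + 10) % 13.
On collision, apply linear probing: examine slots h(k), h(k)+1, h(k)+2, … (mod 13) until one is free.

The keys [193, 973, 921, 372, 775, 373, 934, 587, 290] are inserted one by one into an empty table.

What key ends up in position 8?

193: h=6 => slot 6
973: h=6, probe 6,7 => slot 7
921: h=6, probe 6,7,8 => slot 8
372: h=0 => slot 0
775: h=0, probe 0,1 => slot 1
373: h=2 => slot 2
934: h=6, probe 6,7,8,9 => slot 9
587: h=1, probe 1,2,3 => slot 3
290: h=5 => slot 5
Table: [372, 775, 373, 587, ∅, 290, 193, 973, 921, 934, ∅, ∅, ∅]

921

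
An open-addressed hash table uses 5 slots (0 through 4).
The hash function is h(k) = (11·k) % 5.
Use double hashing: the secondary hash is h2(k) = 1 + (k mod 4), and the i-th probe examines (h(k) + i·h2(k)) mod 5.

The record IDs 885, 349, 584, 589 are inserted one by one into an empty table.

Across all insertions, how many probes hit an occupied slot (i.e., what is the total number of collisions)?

4

Insert 885: h=0, slot 0 empty → index 0.
Insert 349: h=4, slot 4 empty → index 4.
Insert 584: h=4, h2=1, slots 4,0 occupied → index 1.
Insert 589: h=4, h2=2, slots 4,1 occupied → index 3.
Table: [885, 584, ∅, 589, 349]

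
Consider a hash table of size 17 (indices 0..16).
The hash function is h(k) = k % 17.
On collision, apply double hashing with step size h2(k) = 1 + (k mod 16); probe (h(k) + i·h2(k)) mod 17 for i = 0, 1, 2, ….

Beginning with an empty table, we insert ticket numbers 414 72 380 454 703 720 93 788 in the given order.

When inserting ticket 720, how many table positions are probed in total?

Insert 414: h=6, slot 6 empty → index 6.
Insert 72: h=4, slot 4 empty → index 4.
Insert 380: h=6, h2=13, slot 6 occupied → index 2.
Insert 454: h=12, slot 12 empty → index 12.
Insert 703: h=6, h2=16, slot 6 occupied → index 5.
Insert 720: h=6, h2=1, slot 6 occupied → index 7.
Insert 93: h=8, slot 8 empty → index 8.
Insert 788: h=6, h2=5, slot 6 occupied → index 11.
Table: [∅, ∅, 380, ∅, 72, 703, 414, 720, 93, ∅, ∅, 788, 454, ∅, ∅, ∅, ∅]

2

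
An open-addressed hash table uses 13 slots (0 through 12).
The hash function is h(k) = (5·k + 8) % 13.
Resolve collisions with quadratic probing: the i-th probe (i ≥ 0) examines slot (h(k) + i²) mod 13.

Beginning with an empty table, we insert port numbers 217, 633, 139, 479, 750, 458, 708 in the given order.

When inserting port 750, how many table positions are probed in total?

Insert 217: h=1, slot 1 empty -> index 1.
Insert 633: h=1, slot 1 occupied -> index 2.
Insert 139: h=1, slots 1,2 occupied -> index 5.
Insert 479: h=11, slot 11 empty -> index 11.
Insert 750: h=1, slots 1,2,5 occupied -> index 10.
Insert 458: h=10, slots 10,11,1 occupied -> index 6.
Insert 708: h=12, slot 12 empty -> index 12.
Table: [∅, 217, 633, ∅, ∅, 139, 458, ∅, ∅, ∅, 750, 479, 708]

4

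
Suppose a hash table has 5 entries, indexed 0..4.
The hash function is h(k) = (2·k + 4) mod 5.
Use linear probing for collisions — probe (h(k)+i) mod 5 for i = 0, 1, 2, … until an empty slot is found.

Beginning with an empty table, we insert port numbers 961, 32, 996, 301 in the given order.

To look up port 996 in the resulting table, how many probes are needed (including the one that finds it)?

961 hashes to 1; slot 1 is free => place at 1.
32 hashes to 3; slot 3 is free => place at 3.
996 hashes to 1; 1 taken => place at 2.
301 hashes to 1; 1,2,3 taken => place at 4.
Table: [∅, 961, 996, 32, 301]
Lookup 996: h=1, probe 1,2 → found at 2.

2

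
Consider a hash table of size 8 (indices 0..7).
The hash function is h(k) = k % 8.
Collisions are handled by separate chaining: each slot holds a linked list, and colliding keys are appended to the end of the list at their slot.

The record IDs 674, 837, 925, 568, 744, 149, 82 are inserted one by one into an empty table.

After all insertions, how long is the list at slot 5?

3

Insert 674: h=2, bucket 2 empty → new chain.
Insert 837: h=5, bucket 5 empty → new chain.
Insert 925: h=5, bucket 5 nonempty → append to chain.
Insert 568: h=0, bucket 0 empty → new chain.
Insert 744: h=0, bucket 0 nonempty → append to chain.
Insert 149: h=5, bucket 5 nonempty → append to chain.
Insert 82: h=2, bucket 2 nonempty → append to chain.
Final buckets:
0: 568 -> 744
1: .
2: 674 -> 82
3: .
4: .
5: 837 -> 925 -> 149
6: .
7: .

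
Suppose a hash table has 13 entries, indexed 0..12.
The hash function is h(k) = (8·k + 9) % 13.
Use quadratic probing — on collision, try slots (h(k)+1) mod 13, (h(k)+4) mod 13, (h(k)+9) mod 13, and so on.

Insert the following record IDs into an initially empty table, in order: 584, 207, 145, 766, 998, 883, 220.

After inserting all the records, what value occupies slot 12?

145

584: h=1 → slot 1
207: h=1, probe 1,2 → slot 2
145: h=12 → slot 12
766: h=1, probe 1,2,5 → slot 5
998: h=11 → slot 11
883: h=1, probe 1,2,5,10 → slot 10
220: h=1, probe 1,2,5,10,4 → slot 4
Table: [∅, 584, 207, ∅, 220, 766, ∅, ∅, ∅, ∅, 883, 998, 145]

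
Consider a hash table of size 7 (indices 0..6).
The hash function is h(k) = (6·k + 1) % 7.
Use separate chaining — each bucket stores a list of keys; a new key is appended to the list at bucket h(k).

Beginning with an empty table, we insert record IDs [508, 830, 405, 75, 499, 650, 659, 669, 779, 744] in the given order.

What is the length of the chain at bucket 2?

2

508 → bucket 4
830 → bucket 4 (collision)
405 → bucket 2
75 → bucket 3
499 → bucket 6
650 → bucket 2 (collision)
659 → bucket 0
669 → bucket 4 (collision)
779 → bucket 6 (collision)
744 → bucket 6 (collision)
Final buckets:
0: 659
1: -
2: 405 -> 650
3: 75
4: 508 -> 830 -> 669
5: -
6: 499 -> 779 -> 744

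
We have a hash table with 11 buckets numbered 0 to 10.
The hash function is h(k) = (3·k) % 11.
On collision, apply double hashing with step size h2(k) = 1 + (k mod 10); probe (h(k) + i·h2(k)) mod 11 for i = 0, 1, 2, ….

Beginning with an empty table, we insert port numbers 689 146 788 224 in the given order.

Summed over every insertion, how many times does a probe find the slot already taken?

1

689 hashes to 10; slot 10 is free → place at 10.
146 hashes to 9; slot 9 is free → place at 9.
788 hashes to 10, h2=9; 10 taken → place at 8.
224 hashes to 1; slot 1 is free → place at 1.
Table: [∅, 224, ∅, ∅, ∅, ∅, ∅, ∅, 788, 146, 689]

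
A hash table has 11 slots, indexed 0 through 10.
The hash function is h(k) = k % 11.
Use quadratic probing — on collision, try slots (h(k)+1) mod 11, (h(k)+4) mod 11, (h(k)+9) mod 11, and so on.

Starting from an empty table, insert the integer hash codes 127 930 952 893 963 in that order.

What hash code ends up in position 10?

127 hashes to 6; slot 6 is free → place at 6.
930 hashes to 6; 6 taken → place at 7.
952 hashes to 6; 6,7 taken → place at 10.
893 hashes to 2; slot 2 is free → place at 2.
963 hashes to 6; 6,7,10 taken → place at 4.
Table: [_, _, 893, _, 963, _, 127, 930, _, _, 952]

952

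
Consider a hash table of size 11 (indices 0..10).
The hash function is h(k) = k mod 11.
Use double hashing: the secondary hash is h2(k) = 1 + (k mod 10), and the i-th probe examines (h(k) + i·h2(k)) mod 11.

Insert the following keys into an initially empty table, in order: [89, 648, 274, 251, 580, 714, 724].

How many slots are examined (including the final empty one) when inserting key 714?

4

89 hashes to 1; slot 1 is free → place at 1.
648 hashes to 10; slot 10 is free → place at 10.
274 hashes to 10, h2=5; 10 taken → place at 4.
251 hashes to 9; slot 9 is free → place at 9.
580 hashes to 8; slot 8 is free → place at 8.
714 hashes to 10, h2=5; 10,4,9 taken → place at 3.
724 hashes to 9, h2=5; 9,3,8 taken → place at 2.
Table: [_, 89, 724, 714, 274, _, _, _, 580, 251, 648]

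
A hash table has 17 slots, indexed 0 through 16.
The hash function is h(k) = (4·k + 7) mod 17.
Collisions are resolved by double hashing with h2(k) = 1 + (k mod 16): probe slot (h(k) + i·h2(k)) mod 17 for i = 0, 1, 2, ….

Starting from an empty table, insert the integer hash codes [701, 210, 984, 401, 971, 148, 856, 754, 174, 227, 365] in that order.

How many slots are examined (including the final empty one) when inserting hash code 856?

4

701: h=6 -> slot 6
210: h=14 -> slot 14
984: h=16 -> slot 16
401: h=13 -> slot 13
971: h=15 -> slot 15
148: h=4 -> slot 4
856: h=14, h2=9, probe 14,6,15,7 -> slot 7
754: h=14, h2=3, probe 14,0 -> slot 0
174: h=6, h2=15, probe 6,4,2 -> slot 2
227: h=14, h2=4, probe 14,1 -> slot 1
365: h=5 -> slot 5
Table: [754, 227, 174, ∅, 148, 365, 701, 856, ∅, ∅, ∅, ∅, ∅, 401, 210, 971, 984]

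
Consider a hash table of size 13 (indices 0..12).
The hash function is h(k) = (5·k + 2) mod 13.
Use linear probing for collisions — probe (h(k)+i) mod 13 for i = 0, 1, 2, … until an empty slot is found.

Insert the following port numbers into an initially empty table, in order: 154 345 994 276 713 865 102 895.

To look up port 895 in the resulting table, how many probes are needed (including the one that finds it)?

5

154 hashes to 5; slot 5 is free → place at 5.
345 hashes to 11; slot 11 is free → place at 11.
994 hashes to 6; slot 6 is free → place at 6.
276 hashes to 4; slot 4 is free → place at 4.
713 hashes to 5; 5,6 taken → place at 7.
865 hashes to 11; 11 taken → place at 12.
102 hashes to 5; 5,6,7 taken → place at 8.
895 hashes to 5; 5,6,7,8 taken → place at 9.
Table: [—, —, —, —, 276, 154, 994, 713, 102, 895, —, 345, 865]
Lookup 895: h=5, probe 5,6,7,8,9 → found at 9.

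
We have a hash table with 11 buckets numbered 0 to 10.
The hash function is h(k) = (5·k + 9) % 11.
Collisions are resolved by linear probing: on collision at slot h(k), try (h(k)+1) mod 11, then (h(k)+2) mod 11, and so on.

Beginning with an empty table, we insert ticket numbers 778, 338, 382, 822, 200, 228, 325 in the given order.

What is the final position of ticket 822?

Insert 778: h=5, slot 5 empty → index 5.
Insert 338: h=5, slot 5 occupied → index 6.
Insert 382: h=5, slots 5,6 occupied → index 7.
Insert 822: h=5, slots 5,6,7 occupied → index 8.
Insert 200: h=8, slot 8 occupied → index 9.
Insert 228: h=5, slots 5,6,7,8,9 occupied → index 10.
Insert 325: h=6, slots 6,7,8,9,10 occupied → index 0.
Table: [325, ., ., ., ., 778, 338, 382, 822, 200, 228]

8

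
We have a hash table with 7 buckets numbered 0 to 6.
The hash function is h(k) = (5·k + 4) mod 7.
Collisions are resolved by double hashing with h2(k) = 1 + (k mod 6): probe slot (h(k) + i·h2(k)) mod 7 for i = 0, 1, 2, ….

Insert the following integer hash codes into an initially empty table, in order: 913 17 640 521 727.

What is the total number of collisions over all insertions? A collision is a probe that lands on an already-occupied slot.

5

913: h=5 → slot 5
17: h=5, h2=6, probe 5,4 → slot 4
640: h=5, h2=5, probe 5,3 → slot 3
521: h=5, h2=6, probe 5,4,3,2 → slot 2
727: h=6 → slot 6
Table: [∅, ∅, 521, 640, 17, 913, 727]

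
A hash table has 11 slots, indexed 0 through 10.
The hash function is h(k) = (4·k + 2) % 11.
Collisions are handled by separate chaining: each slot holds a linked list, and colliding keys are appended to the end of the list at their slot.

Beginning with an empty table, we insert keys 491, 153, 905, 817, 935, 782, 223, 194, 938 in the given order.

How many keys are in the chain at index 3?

491 -> bucket 8
153 -> bucket 9
905 -> bucket 3
817 -> bucket 3 (collision)
935 -> bucket 2
782 -> bucket 6
223 -> bucket 3 (collision)
194 -> bucket 8 (collision)
938 -> bucket 3 (collision)
Final buckets:
0: ∅
1: ∅
2: 935
3: 905 -> 817 -> 223 -> 938
4: ∅
5: ∅
6: 782
7: ∅
8: 491 -> 194
9: 153
10: ∅

4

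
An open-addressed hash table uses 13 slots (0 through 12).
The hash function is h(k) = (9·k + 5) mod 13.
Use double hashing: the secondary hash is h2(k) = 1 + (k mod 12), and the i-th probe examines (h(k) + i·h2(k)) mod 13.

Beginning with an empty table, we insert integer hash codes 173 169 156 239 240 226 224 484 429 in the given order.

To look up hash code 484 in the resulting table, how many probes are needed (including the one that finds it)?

4

Insert 173: h=2, slot 2 empty => index 2.
Insert 169: h=5, slot 5 empty => index 5.
Insert 156: h=5, h2=1, slot 5 occupied => index 6.
Insert 239: h=11, slot 11 empty => index 11.
Insert 240: h=7, slot 7 empty => index 7.
Insert 226: h=11, h2=11, slot 11 occupied => index 9.
Insert 224: h=6, h2=9, slots 6,2,11,7 occupied => index 3.
Insert 484: h=6, h2=5, slots 6,11,3 occupied => index 8.
Insert 429: h=5, h2=10, slots 5,2 occupied => index 12.
Table: [—, —, 173, 224, —, 169, 156, 240, 484, 226, —, 239, 429]
Lookup 484: h=6, h2=5, probe 6,11,3,8 → found at 8.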